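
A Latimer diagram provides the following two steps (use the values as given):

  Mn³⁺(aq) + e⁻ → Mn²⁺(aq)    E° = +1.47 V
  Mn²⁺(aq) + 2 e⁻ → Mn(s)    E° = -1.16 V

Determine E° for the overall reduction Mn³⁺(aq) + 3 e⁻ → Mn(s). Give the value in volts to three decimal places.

-0.283 V

Adding the free-energy changes (−nFE°) of the two steps gives −n₃FE°₃ = −n₁FE°₁ − n₂FE°₂.
E°₃ = (1×+1.47 + 2×-1.16) / 3 = (-0.850) / 3 = -0.283 V.
Simply averaging or adding the two E° values would be wrong; the electron-weighted sum is required.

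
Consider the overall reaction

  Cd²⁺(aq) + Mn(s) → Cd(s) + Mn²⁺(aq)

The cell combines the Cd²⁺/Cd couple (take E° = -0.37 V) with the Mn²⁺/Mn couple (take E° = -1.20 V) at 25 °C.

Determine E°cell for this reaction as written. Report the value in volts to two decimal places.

+0.83 V

The Cd²⁺/Cd couple has the higher reduction potential, so it is the cathode; Mn²⁺/Mn is oxidised at the anode.
E°cell = E°(cathode) − E°(anode) = (-0.37) − (-1.20) = +0.83 V.
Since E°cell > 0, the reaction is spontaneous under standard conditions.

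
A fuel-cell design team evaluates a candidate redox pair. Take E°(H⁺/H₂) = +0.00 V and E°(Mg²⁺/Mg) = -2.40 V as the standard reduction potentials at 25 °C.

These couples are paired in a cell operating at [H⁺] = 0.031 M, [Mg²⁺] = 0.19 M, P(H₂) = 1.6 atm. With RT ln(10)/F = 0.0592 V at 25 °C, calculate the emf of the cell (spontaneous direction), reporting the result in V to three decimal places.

H⁺/H₂ is the cathode (higher E°), Mg²⁺/Mg the anode: E°cell = +0.00 − (-2.40) = +2.40 V, n = 2.
Overall: 2 H⁺(aq) + Mg(s) → H₂(g) + Mg²⁺(aq)
Q = P(H₂)·[Mg²⁺] / ([H⁺]^2); log Q = 2.500.
E = E° − (0.0592/n) log Q = +2.40 − (0.0592/2)(2.500) = +2.326 V.

+2.326 V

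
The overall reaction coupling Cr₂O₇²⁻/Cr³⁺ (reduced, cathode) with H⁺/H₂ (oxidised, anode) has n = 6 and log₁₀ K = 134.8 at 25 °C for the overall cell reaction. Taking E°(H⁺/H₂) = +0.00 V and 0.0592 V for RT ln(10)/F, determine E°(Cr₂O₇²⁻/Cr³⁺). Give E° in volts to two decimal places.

E°cell = (0.0592/n)·log K = (0.0592/6)(134.8) = +1.330 V.
Since Cr₂O₇²⁻/Cr³⁺ is the cathode and H⁺/H₂ the anode, E°cell = E°(Cr₂O₇²⁻/Cr³⁺) − E°(H⁺/H₂).
So E°(Cr₂O₇²⁻/Cr³⁺) = E°cell + E°(H⁺/H₂) = +1.330 + (+0.00) = +1.33 V.

+1.33 V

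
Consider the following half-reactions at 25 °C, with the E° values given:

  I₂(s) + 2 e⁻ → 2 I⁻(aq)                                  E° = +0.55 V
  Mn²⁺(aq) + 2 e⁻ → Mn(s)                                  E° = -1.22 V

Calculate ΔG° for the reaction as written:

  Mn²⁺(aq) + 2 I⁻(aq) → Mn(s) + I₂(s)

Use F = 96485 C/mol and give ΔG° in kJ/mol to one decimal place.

+341.6 kJ/mol

As written, Mn²⁺/Mn is reduced (cathode) and I₂/I⁻ is oxidised (anode), so E°cell = (-1.22) − (+0.55) = -1.77 V.
Balancing electrons gives n = 2.
ΔG° = −nFE° = −(2)(96485)(-1.77) = 341,557 J = +341.6 kJ/mol.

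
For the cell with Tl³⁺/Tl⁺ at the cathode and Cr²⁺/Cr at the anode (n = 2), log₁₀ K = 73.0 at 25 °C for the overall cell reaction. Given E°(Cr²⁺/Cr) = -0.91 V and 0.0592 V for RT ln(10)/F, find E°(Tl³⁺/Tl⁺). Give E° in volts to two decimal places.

+1.25 V

E°cell = (0.0592/n)·log K = (0.0592/2)(73.0) = +2.161 V.
Since Tl³⁺/Tl⁺ is the cathode and Cr²⁺/Cr the anode, E°cell = E°(Tl³⁺/Tl⁺) − E°(Cr²⁺/Cr).
So E°(Tl³⁺/Tl⁺) = E°cell + E°(Cr²⁺/Cr) = +2.161 + (-0.91) = +1.25 V.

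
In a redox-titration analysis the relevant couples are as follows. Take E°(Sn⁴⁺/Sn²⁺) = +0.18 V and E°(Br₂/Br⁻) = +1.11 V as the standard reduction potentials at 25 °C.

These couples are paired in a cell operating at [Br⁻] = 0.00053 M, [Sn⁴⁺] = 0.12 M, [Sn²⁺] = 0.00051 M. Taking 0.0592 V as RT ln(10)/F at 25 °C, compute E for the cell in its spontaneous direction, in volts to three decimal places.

+1.054 V

Br₂/Br⁻ is the cathode (higher E°), Sn⁴⁺/Sn²⁺ the anode: E°cell = +1.11 − (+0.18) = +0.93 V, n = 2.
Overall: Br₂(l) + Sn²⁺(aq) → 2 Br⁻(aq) + Sn⁴⁺(aq)
Q = [Br⁻]^2·[Sn⁴⁺] / ([Sn²⁺]); log Q = -4.180.
E = E° − (0.0592/n) log Q = +0.93 − (0.0592/2)(-4.180) = +1.054 V.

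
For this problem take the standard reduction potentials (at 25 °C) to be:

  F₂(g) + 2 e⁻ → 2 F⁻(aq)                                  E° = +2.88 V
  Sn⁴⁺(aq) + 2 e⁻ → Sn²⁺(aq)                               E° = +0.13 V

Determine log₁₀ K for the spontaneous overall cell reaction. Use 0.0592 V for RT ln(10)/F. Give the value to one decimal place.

Cathode: F₂/F⁻; anode: Sn⁴⁺/Sn²⁺. E°cell = +2.75 V, n = 2.
log K = nE°cell / 0.0592 = (2)(+2.75) / 0.0592 = 92.9.

92.9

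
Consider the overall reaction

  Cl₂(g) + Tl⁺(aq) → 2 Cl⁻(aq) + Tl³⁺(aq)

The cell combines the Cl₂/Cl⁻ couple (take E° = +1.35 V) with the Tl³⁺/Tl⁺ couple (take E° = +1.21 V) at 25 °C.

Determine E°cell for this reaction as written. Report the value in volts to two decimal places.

The Cl₂/Cl⁻ couple has the higher reduction potential, so it is the cathode; Tl³⁺/Tl⁺ is oxidised at the anode.
E°cell = E°(cathode) − E°(anode) = (+1.35) − (+1.21) = +0.14 V.

+0.14 V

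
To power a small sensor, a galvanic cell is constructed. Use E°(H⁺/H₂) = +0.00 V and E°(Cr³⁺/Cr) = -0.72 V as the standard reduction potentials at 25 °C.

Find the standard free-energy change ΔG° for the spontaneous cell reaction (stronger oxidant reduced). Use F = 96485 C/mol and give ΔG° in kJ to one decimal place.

-416.8 kJ

H⁺/H₂ (E° = +0.00 V) is the cathode; Cr³⁺/Cr (E° = -0.72 V) is the anode, so E°cell = +0.72 V.
Balancing electrons gives n = 6 (lcm of 2 and 3).
ΔG° = −nFE° = −(6)(96485)(+0.72) = -416,815 J = -416.8 kJ.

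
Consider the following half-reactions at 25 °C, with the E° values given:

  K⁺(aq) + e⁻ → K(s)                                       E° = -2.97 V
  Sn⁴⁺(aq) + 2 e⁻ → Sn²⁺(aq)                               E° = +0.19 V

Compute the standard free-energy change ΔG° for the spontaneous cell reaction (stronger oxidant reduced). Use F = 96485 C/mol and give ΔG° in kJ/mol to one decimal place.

Sn⁴⁺/Sn²⁺ (E° = +0.19 V) is the cathode; K⁺/K (E° = -2.97 V) is the anode, so E°cell = +3.16 V.
Balancing electrons gives n = 2 (lcm of 2 and 1).
ΔG° = −nFE° = −(2)(96485)(+3.16) = -609,785 J = -609.8 kJ/mol.

-609.8 kJ/mol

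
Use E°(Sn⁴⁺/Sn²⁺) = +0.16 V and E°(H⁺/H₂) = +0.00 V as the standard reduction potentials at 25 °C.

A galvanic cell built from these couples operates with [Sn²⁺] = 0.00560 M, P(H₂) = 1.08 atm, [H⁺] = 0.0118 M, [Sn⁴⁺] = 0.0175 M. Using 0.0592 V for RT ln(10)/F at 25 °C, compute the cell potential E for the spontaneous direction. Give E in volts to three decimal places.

+0.290 V

Sn⁴⁺/Sn²⁺ is the cathode (higher E°), H⁺/H₂ the anode: E°cell = +0.16 − (+0.00) = +0.16 V, n = 2.
Overall: Sn⁴⁺(aq) + H₂(g) → Sn²⁺(aq) + 2 H⁺(aq)
Q = [Sn²⁺]·[H⁺]^2 / ([Sn⁴⁺]·P(H₂)); log Q = -4.385.
E = E° − (0.0592/n) log Q = +0.16 − (0.0592/2)(-4.385) = +0.290 V.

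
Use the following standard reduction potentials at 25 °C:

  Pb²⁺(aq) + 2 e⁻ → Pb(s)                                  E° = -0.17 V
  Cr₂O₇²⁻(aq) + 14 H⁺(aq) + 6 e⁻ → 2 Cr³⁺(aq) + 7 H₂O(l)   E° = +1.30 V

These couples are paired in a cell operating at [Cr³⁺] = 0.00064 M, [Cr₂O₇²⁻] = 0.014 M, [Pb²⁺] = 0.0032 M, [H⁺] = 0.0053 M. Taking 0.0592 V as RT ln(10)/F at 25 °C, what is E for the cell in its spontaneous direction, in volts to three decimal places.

Cr₂O₇²⁻/Cr³⁺ is the cathode (higher E°), Pb²⁺/Pb the anode: E°cell = +1.30 − (-0.17) = +1.47 V, n = 6.
Overall: Cr₂O₇²⁻(aq) + 14 H⁺(aq) + 3 Pb(s) → 2 Cr³⁺(aq) + 7 H₂O(l) + 3 Pb²⁺(aq)
Q = [Cr³⁺]^2·[Pb²⁺]^3 / ([Cr₂O₇²⁻]·[H⁺]^14); log Q = 19.842.
E = E° − (0.0592/n) log Q = +1.47 − (0.0592/6)(19.842) = +1.274 V.

+1.274 V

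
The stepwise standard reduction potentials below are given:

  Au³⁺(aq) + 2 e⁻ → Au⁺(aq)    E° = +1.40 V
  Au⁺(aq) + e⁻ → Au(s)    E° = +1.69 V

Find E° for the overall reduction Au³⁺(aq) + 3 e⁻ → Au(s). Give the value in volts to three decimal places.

+1.497 V

Standard free energies of sequential steps add: ΔG°₃ = ΔG°₁ + ΔG°₂, so n₃E°₃ = n₁E°₁ + n₂E°₂.
E°₃ = (2×+1.40 + 1×+1.69) / 3 = (+4.490) / 3 = +1.497 V.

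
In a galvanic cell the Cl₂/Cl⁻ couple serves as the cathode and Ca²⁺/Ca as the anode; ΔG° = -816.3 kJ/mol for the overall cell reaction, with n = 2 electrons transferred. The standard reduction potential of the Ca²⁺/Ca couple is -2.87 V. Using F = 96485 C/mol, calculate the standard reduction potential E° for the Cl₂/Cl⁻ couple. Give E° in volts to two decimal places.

E°cell = −ΔG°/(nF) = −(-816.3×10³)/((2)(96485)) = +4.230 V.
Since Cl₂/Cl⁻ is the cathode and Ca²⁺/Ca the anode, E°cell = E°(Cl₂/Cl⁻) − E°(Ca²⁺/Ca).
So E°(Cl₂/Cl⁻) = E°cell + E°(Ca²⁺/Ca) = +4.230 + (-2.87) = +1.36 V.

+1.36 V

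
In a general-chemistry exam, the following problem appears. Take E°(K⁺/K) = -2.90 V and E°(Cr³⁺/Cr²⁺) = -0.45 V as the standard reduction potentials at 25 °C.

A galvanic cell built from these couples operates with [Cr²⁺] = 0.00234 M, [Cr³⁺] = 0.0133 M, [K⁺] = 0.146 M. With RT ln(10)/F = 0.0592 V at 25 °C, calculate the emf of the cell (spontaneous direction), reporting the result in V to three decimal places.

+2.544 V

Cr³⁺/Cr²⁺ is the cathode (higher E°), K⁺/K the anode: E°cell = -0.45 − (-2.90) = +2.45 V, n = 1.
Overall: Cr³⁺(aq) + K(s) → Cr²⁺(aq) + K⁺(aq)
Q = [Cr²⁺]·[K⁺] / ([Cr³⁺]); log Q = -1.590.
E = E° − (0.0592/n) log Q = +2.45 − (0.0592/1)(-1.590) = +2.544 V.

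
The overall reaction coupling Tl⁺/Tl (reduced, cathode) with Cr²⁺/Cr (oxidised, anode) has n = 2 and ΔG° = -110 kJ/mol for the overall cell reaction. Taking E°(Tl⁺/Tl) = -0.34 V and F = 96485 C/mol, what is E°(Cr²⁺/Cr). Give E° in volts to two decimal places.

E°cell = −ΔG°/(nF) = −(-110×10³)/((2)(96485)) = +0.570 V.
Since Tl⁺/Tl is the cathode and Cr²⁺/Cr the anode, E°cell = E°(Tl⁺/Tl) − E°(Cr²⁺/Cr).
So E°(Cr²⁺/Cr) = E°(Tl⁺/Tl) − E°cell = (-0.34) − (+0.570) = -0.91 V.

-0.91 V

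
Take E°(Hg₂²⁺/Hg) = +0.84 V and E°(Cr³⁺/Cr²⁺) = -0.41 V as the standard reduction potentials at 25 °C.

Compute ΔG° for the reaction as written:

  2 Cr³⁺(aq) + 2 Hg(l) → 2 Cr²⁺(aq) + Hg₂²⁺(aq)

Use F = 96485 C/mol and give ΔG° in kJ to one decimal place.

As written, Cr³⁺/Cr²⁺ is reduced (cathode) and Hg₂²⁺/Hg is oxidised (anode), so E°cell = (-0.41) − (+0.84) = -1.25 V.
Balancing electrons gives n = 2.
ΔG° = −nFE° = −(2)(96485)(-1.25) = 241,212 J = +241.2 kJ.

+241.2 kJ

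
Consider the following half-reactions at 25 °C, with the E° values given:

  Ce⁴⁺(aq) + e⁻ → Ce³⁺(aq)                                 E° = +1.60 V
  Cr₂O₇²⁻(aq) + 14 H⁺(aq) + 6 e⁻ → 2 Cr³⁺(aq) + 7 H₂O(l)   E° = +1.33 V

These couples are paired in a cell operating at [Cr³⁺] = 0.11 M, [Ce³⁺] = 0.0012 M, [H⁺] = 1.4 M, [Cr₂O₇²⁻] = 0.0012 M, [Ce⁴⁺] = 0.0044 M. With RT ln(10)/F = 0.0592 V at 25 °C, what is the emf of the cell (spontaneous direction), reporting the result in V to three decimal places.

Ce⁴⁺/Ce³⁺ is the cathode (higher E°), Cr₂O₇²⁻/Cr³⁺ the anode: E°cell = +1.60 − (+1.33) = +0.27 V, n = 6.
Overall: 6 Ce⁴⁺(aq) + 2 Cr³⁺(aq) + 7 H₂O(l) → 6 Ce³⁺(aq) + Cr₂O₇²⁻(aq) + 14 H⁺(aq)
Q = [Ce³⁺]^6·[Cr₂O₇²⁻]·[H⁺]^14 / ([Ce⁴⁺]^6·[Cr³⁺]^2); log Q = -2.343.
E = E° − (0.0592/n) log Q = +0.27 − (0.0592/6)(-2.343) = +0.293 V.

+0.293 V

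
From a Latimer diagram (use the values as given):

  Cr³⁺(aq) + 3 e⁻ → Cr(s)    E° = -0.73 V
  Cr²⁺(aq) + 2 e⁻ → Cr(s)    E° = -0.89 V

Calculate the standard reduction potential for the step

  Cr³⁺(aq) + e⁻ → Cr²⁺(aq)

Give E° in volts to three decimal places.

-0.410 V

Sequential free energies add, so n₃E°₃ = n₁E°₁ + n₂E°₂.
With n₃ = 3, and the known step contributing 2×(-0.89) V, the unknown satisfies 1·E° = 3×(-0.73) − 2×(-0.89) = -0.410.
E° = -0.410 / 1 = -0.410 V.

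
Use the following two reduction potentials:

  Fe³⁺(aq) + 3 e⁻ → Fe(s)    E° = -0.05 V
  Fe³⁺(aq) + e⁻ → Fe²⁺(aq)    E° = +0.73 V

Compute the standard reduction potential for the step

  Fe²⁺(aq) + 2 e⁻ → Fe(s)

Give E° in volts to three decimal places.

-0.440 V

Sequential free energies add, so n₃E°₃ = n₁E°₁ + n₂E°₂.
With n₃ = 3, and the known step contributing 1×(+0.73) V, the unknown satisfies 2·E° = 3×(-0.05) − 1×(+0.73) = -0.880.
E° = -0.880 / 2 = -0.440 V.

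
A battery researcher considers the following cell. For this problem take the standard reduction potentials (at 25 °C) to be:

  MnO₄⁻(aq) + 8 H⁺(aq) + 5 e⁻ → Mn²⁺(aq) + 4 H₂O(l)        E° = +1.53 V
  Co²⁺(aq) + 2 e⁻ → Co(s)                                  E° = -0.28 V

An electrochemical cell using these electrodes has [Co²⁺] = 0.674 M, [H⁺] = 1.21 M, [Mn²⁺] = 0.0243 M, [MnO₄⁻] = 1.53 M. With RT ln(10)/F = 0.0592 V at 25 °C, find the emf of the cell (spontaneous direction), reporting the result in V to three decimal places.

+1.844 V

MnO₄⁻/Mn²⁺ is the cathode (higher E°), Co²⁺/Co the anode: E°cell = +1.53 − (-0.28) = +1.81 V, n = 10.
Overall: 2 MnO₄⁻(aq) + 16 H⁺(aq) + 5 Co(s) → 2 Mn²⁺(aq) + 8 H₂O(l) + 5 Co²⁺(aq)
Q = [Mn²⁺]^2·[Co²⁺]^5 / ([MnO₄⁻]^2·[H⁺]^16); log Q = -5.779.
E = E° − (0.0592/n) log Q = +1.81 − (0.0592/10)(-5.779) = +1.844 V.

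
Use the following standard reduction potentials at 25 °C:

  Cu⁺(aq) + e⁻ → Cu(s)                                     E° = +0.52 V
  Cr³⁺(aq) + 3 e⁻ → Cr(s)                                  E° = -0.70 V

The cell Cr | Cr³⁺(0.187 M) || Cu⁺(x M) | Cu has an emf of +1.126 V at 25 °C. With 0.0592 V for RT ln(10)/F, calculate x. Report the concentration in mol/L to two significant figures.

Cu⁺/Cu is the cathode, Cr³⁺/Cr the anode: E°cell = +1.22 V, n = 3.
Overall reaction: 3 Cu⁺(aq) + Cr(s) → 3 Cu(s) + Cr³⁺(aq); Q = [Cr³⁺]^1/[Cu⁺]^3.
From E = E° − (0.0592/n) log Q: log Q = (E° − E)·n/0.0592 = (+1.22 − (+1.126))·3/0.0592 = 4.7635.
So 3·log[Cu⁺] = 1·log(0.187) − log Q = -0.7282 − (4.7635) = -5.4917; log[Cu⁺] = -5.4917 / 3 = -1.8306; [Cu⁺] = 10^(-1.8306) ≈ 0.015 M.

0.015 M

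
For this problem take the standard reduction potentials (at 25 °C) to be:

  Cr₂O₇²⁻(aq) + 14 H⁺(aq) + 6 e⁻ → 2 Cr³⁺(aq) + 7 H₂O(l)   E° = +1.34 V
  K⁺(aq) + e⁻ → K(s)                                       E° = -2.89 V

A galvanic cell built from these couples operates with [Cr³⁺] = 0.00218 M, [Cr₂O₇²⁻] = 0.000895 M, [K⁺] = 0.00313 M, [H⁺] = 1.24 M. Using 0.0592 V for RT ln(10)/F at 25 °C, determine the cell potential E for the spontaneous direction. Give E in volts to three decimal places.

Cr₂O₇²⁻/Cr³⁺ is the cathode (higher E°), K⁺/K the anode: E°cell = +1.34 − (-2.89) = +4.23 V, n = 6.
Overall: Cr₂O₇²⁻(aq) + 14 H⁺(aq) + 6 K(s) → 2 Cr³⁺(aq) + 7 H₂O(l) + 6 K⁺(aq)
Q = [Cr³⁺]^2·[K⁺]^6 / ([Cr₂O₇²⁻]·[H⁺]^14); log Q = -18.610.
E = E° − (0.0592/n) log Q = +4.23 − (0.0592/6)(-18.610) = +4.414 V.

+4.414 V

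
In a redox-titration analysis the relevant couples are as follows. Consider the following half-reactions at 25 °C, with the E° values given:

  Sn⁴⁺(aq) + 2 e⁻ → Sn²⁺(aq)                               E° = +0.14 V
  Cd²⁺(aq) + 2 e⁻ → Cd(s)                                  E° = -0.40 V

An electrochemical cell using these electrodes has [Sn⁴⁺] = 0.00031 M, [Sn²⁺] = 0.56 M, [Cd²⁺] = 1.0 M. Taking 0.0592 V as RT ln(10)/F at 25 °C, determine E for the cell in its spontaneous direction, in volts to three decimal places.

Sn⁴⁺/Sn²⁺ is the cathode (higher E°), Cd²⁺/Cd the anode: E°cell = +0.14 − (-0.40) = +0.54 V, n = 2.
Overall: Sn⁴⁺(aq) + Cd(s) → Sn²⁺(aq) + Cd²⁺(aq)
Q = [Sn²⁺]·[Cd²⁺] / ([Sn⁴⁺]); log Q = 3.257.
E = E° − (0.0592/n) log Q = +0.54 − (0.0592/2)(3.257) = +0.444 V.

+0.444 V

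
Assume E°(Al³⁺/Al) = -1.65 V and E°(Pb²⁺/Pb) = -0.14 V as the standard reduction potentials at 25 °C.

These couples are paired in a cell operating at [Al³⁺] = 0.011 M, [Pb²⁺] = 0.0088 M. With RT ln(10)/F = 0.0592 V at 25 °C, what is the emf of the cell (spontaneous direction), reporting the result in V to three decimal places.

Pb²⁺/Pb is the cathode (higher E°), Al³⁺/Al the anode: E°cell = -0.14 − (-1.65) = +1.51 V, n = 6.
Overall: 3 Pb²⁺(aq) + 2 Al(s) → 3 Pb(s) + 2 Al³⁺(aq)
Q = [Al³⁺]^2 / ([Pb²⁺]^3); log Q = 2.249.
E = E° − (0.0592/n) log Q = +1.51 − (0.0592/6)(2.249) = +1.488 V.

+1.488 V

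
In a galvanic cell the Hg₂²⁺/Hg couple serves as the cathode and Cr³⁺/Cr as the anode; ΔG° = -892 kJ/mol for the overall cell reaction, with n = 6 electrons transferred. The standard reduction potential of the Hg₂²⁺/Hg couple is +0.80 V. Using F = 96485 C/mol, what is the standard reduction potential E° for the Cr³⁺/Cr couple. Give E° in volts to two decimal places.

-0.74 V

E°cell = −ΔG°/(nF) = −(-892×10³)/((6)(96485)) = +1.541 V.
Since Hg₂²⁺/Hg is the cathode and Cr³⁺/Cr the anode, E°cell = E°(Hg₂²⁺/Hg) − E°(Cr³⁺/Cr).
So E°(Cr³⁺/Cr) = E°(Hg₂²⁺/Hg) − E°cell = (+0.80) − (+1.541) = -0.74 V.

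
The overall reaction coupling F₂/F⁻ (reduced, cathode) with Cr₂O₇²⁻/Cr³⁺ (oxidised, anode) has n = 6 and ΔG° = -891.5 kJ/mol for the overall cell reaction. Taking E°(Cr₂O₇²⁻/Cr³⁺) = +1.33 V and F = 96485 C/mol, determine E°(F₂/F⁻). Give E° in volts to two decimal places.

E°cell = −ΔG°/(nF) = −(-891.5×10³)/((6)(96485)) = +1.540 V.
Since F₂/F⁻ is the cathode and Cr₂O₇²⁻/Cr³⁺ the anode, E°cell = E°(F₂/F⁻) − E°(Cr₂O₇²⁻/Cr³⁺).
So E°(F₂/F⁻) = E°cell + E°(Cr₂O₇²⁻/Cr³⁺) = +1.540 + (+1.33) = +2.87 V.

+2.87 V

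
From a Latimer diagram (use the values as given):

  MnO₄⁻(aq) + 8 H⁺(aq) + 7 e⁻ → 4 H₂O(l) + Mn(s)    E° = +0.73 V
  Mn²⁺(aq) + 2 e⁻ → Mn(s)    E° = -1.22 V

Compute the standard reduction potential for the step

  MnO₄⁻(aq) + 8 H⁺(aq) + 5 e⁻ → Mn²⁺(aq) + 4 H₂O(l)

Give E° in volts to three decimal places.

Sequential free energies add, so n₃E°₃ = n₁E°₁ + n₂E°₂.
With n₃ = 7, and the known step contributing 2×(-1.22) V, the unknown satisfies 5·E° = 7×(+0.73) − 2×(-1.22) = +7.550.
E° = +7.550 / 5 = +1.510 V.

+1.510 V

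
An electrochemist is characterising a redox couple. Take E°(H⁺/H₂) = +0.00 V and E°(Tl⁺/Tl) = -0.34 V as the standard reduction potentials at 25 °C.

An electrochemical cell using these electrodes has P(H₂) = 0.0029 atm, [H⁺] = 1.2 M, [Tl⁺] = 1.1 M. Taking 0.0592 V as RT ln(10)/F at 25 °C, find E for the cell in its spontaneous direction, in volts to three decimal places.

+0.417 V

H⁺/H₂ is the cathode (higher E°), Tl⁺/Tl the anode: E°cell = +0.00 − (-0.34) = +0.34 V, n = 2.
Overall: 2 H⁺(aq) + 2 Tl(s) → H₂(g) + 2 Tl⁺(aq)
Q = P(H₂)·[Tl⁺]^2 / ([H⁺]^2); log Q = -2.613.
E = E° − (0.0592/n) log Q = +0.34 − (0.0592/2)(-2.613) = +0.417 V.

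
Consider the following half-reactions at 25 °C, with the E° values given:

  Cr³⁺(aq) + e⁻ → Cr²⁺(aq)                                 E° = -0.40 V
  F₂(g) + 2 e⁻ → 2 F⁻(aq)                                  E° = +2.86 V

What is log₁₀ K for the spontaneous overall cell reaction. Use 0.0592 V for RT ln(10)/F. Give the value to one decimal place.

110.1

Cathode: F₂/F⁻; anode: Cr³⁺/Cr²⁺. E°cell = +3.26 V, n = 2.
log K = nE°cell / 0.0592 = (2)(+3.26) / 0.0592 = 110.1.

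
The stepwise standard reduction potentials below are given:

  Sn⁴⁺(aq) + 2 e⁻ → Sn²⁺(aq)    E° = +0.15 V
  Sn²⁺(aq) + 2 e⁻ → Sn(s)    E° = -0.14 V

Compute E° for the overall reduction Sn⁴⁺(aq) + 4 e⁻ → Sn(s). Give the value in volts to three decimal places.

Since ΔG° = −nFE° is additive over sequential reductions, n₃E°₃ = n₁E°₁ + n₂E°₂.
E°₃ = (2×+0.15 + 2×-0.14) / 4 = (+0.020) / 4 = +0.005 V.

+0.005 V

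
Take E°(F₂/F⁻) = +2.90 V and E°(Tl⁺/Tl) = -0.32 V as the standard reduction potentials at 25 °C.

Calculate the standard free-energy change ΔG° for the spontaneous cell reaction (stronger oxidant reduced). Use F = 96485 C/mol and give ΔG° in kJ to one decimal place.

-621.4 kJ

F₂/F⁻ (E° = +2.90 V) is the cathode; Tl⁺/Tl (E° = -0.32 V) is the anode, so E°cell = +3.22 V.
Balancing electrons gives n = 2 (lcm of 2 and 1).
ΔG° = −nFE° = −(2)(96485)(+3.22) = -621,363 J = -621.4 kJ.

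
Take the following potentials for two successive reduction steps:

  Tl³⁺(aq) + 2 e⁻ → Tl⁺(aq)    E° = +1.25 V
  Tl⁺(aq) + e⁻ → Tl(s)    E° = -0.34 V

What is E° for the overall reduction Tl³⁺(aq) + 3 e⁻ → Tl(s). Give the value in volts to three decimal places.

Since ΔG° = −nFE° is additive over sequential reductions, n₃E°₃ = n₁E°₁ + n₂E°₂.
E°₃ = (2×+1.25 + 1×-0.34) / 3 = (+2.160) / 3 = +0.720 V.

+0.720 V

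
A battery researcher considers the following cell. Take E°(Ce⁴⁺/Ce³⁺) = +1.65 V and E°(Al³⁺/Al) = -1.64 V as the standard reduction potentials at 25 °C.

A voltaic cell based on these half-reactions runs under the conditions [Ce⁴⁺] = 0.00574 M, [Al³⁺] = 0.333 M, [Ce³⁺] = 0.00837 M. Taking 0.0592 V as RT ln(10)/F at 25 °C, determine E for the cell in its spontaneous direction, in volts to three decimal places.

Ce⁴⁺/Ce³⁺ is the cathode (higher E°), Al³⁺/Al the anode: E°cell = +1.65 − (-1.64) = +3.29 V, n = 3.
Overall: 3 Ce⁴⁺(aq) + Al(s) → 3 Ce³⁺(aq) + Al³⁺(aq)
Q = [Ce³⁺]^3·[Al³⁺] / ([Ce⁴⁺]^3); log Q = 0.014.
E = E° − (0.0592/n) log Q = +3.29 − (0.0592/3)(0.014) = +3.290 V.

+3.290 V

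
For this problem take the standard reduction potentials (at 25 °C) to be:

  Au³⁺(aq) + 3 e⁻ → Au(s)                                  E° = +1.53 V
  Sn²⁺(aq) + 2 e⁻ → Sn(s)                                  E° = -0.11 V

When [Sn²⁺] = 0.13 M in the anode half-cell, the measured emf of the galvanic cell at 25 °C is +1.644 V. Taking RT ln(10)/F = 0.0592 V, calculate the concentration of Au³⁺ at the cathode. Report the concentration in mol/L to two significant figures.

0.075 M

Au³⁺/Au is the cathode, Sn²⁺/Sn the anode: E°cell = +1.64 V, n = 6.
Overall reaction: 2 Au³⁺(aq) + 3 Sn(s) → 2 Au(s) + 3 Sn²⁺(aq); Q = [Sn²⁺]^3/[Au³⁺]^2.
From E = E° − (0.0592/n) log Q: log Q = (E° − E)·n/0.0592 = (+1.64 − (+1.644))·6/0.0592 = -0.4054.
So 2·log[Au³⁺] = 3·log(0.13) − log Q = -2.6582 − (-0.4054) = -2.2528; log[Au³⁺] = -2.2528 / 2 = -1.1264; [Au³⁺] = 10^(-1.1264) ≈ 0.075 M.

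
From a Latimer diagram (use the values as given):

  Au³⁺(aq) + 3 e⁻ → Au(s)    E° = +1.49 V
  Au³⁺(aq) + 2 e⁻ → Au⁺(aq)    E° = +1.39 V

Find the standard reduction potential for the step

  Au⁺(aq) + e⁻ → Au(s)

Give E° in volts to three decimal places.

+1.690 V

Sequential free energies add, so n₃E°₃ = n₁E°₁ + n₂E°₂.
With n₃ = 3, and the known step contributing 2×(+1.39) V, the unknown satisfies 1·E° = 3×(+1.49) − 2×(+1.39) = +1.690.
E° = +1.690 / 1 = +1.690 V.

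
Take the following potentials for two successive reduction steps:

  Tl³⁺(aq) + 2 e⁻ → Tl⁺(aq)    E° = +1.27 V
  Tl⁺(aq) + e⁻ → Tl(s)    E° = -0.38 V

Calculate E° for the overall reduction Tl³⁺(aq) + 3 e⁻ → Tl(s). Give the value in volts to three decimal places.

+0.720 V

Since ΔG° = −nFE° is additive over sequential reductions, n₃E°₃ = n₁E°₁ + n₂E°₂.
E°₃ = (2×+1.27 + 1×-0.38) / 3 = (+2.160) / 3 = +0.720 V.
Simply averaging or adding the two E° values would be wrong; the electron-weighted sum is required.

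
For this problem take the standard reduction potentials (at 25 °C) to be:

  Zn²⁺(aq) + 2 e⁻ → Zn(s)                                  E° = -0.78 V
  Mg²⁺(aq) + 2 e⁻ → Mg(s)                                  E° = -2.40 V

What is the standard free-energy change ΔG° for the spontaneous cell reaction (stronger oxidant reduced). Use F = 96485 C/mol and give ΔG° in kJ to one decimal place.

-312.6 kJ

Zn²⁺/Zn (E° = -0.78 V) is the cathode; Mg²⁺/Mg (E° = -2.40 V) is the anode, so E°cell = +1.62 V.
Balancing electrons gives n = 2 (lcm of 2 and 2).
ΔG° = −nFE° = −(2)(96485)(+1.62) = -312,611 J = -312.6 kJ.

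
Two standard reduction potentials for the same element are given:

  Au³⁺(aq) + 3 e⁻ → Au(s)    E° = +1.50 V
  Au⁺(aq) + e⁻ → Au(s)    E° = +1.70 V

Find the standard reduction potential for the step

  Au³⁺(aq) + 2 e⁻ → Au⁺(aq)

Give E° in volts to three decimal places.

+1.400 V

Sequential free energies add, so n₃E°₃ = n₁E°₁ + n₂E°₂.
With n₃ = 3, and the known step contributing 1×(+1.70) V, the unknown satisfies 2·E° = 3×(+1.50) − 1×(+1.70) = +2.800.
E° = +2.800 / 2 = +1.400 V.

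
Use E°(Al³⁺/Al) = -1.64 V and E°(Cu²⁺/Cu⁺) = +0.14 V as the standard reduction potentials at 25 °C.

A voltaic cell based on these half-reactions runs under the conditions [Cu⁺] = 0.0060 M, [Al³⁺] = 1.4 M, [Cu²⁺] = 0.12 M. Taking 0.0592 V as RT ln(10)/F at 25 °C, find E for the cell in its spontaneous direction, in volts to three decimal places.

Cu²⁺/Cu⁺ is the cathode (higher E°), Al³⁺/Al the anode: E°cell = +0.14 − (-1.64) = +1.78 V, n = 3.
Overall: 3 Cu²⁺(aq) + Al(s) → 3 Cu⁺(aq) + Al³⁺(aq)
Q = [Cu⁺]^3·[Al³⁺] / ([Cu²⁺]^3); log Q = -3.757.
E = E° − (0.0592/n) log Q = +1.78 − (0.0592/3)(-3.757) = +1.854 V.

+1.854 V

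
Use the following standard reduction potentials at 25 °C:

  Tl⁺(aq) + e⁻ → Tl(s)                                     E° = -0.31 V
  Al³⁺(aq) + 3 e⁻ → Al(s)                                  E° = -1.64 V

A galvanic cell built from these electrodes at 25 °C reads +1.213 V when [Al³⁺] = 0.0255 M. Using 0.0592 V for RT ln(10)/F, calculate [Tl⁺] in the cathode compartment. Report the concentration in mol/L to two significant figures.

0.0031 M

Tl⁺/Tl is the cathode, Al³⁺/Al the anode: E°cell = +1.33 V, n = 3.
Overall reaction: 3 Tl⁺(aq) + Al(s) → 3 Tl(s) + Al³⁺(aq); Q = [Al³⁺]^1/[Tl⁺]^3.
From E = E° − (0.0592/n) log Q: log Q = (E° − E)·n/0.0592 = (+1.33 − (+1.213))·3/0.0592 = 5.9291.
So 3·log[Tl⁺] = 1·log(0.0255) − log Q = -1.5935 − (5.9291) = -7.5226; log[Tl⁺] = -7.5226 / 3 = -2.5075; [Tl⁺] = 10^(-2.5075) ≈ 0.0031 M.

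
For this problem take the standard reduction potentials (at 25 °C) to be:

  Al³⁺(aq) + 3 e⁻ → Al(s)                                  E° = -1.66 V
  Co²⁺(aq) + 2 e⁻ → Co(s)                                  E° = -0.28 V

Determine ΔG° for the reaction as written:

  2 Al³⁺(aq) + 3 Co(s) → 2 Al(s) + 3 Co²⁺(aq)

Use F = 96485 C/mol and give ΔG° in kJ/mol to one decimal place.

As written, Al³⁺/Al is reduced (cathode) and Co²⁺/Co is oxidised (anode), so E°cell = (-1.66) − (-0.28) = -1.38 V.
Balancing electrons gives n = 6.
ΔG° = −nFE° = −(6)(96485)(-1.38) = 798,896 J = +798.9 kJ/mol.

+798.9 kJ/mol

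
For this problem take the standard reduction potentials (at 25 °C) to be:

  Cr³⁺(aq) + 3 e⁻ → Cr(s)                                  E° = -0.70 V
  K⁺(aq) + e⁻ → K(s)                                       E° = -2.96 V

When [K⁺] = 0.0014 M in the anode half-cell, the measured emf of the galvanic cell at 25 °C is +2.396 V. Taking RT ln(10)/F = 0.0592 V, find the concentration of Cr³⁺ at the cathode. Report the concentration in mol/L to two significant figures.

Cr³⁺/Cr is the cathode, K⁺/K the anode: E°cell = +2.26 V, n = 3.
Overall reaction: Cr³⁺(aq) + 3 K(s) → Cr(s) + 3 K⁺(aq); Q = [K⁺]^3/[Cr³⁺]^1.
From E = E° − (0.0592/n) log Q: log Q = (E° − E)·n/0.0592 = (+2.26 − (+2.396))·3/0.0592 = -6.8919.
So 1·log[Cr³⁺] = 3·log(0.0014) − log Q = -8.5616 − (-6.8919) = -1.6697; [Cr³⁺] = 10^(-1.6697) ≈ 0.021 M.

0.021 M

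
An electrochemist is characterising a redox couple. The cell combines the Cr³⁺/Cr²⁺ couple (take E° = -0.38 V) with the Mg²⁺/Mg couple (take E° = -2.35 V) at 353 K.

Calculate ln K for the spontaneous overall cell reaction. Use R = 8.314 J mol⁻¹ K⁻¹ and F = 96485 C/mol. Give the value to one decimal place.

Cathode: Cr³⁺/Cr²⁺; anode: Mg²⁺/Mg. E°cell = (-0.38) − (-2.35) = +1.97 V, with n = 2.
ΔG° = −nFE° = −RT ln K, so ln K = nFE°/(RT) = (2)(96485)(+1.97) / ((8.314)(353)) = 129.530.

129.5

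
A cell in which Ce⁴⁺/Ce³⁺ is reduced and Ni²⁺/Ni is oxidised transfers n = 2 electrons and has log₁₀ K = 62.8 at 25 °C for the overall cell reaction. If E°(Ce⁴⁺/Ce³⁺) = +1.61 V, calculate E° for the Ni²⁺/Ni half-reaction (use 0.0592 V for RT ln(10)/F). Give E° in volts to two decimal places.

-0.25 V

E°cell = (0.0592/n)·log K = (0.0592/2)(62.8) = +1.859 V.
Since Ce⁴⁺/Ce³⁺ is the cathode and Ni²⁺/Ni the anode, E°cell = E°(Ce⁴⁺/Ce³⁺) − E°(Ni²⁺/Ni).
So E°(Ni²⁺/Ni) = E°(Ce⁴⁺/Ce³⁺) − E°cell = (+1.61) − (+1.859) = -0.25 V.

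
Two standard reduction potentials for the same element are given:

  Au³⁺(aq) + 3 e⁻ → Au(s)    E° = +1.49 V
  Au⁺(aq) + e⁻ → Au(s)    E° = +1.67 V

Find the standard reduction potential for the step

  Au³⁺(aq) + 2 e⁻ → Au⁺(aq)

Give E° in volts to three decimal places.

+1.400 V

Sequential free energies add, so n₃E°₃ = n₁E°₁ + n₂E°₂.
With n₃ = 3, and the known step contributing 1×(+1.67) V, the unknown satisfies 2·E° = 3×(+1.49) − 1×(+1.67) = +2.800.
E° = +2.800 / 2 = +1.400 V.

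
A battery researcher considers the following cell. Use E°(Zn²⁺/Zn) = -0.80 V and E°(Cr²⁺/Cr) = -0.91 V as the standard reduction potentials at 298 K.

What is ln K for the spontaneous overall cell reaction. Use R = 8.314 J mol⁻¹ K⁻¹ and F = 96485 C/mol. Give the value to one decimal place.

Cathode: Zn²⁺/Zn; anode: Cr²⁺/Cr. E°cell = (-0.80) − (-0.91) = +0.11 V, with n = 2.
ΔG° = −nFE° = −RT ln K, so ln K = nFE°/(RT) = (2)(96485)(+0.11) / ((8.314)(298)) = 8.568.

8.6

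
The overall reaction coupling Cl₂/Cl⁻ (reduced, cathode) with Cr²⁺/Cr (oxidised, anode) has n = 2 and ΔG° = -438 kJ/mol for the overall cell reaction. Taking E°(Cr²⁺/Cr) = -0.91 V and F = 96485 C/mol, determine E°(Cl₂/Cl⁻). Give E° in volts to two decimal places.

E°cell = −ΔG°/(nF) = −(-438×10³)/((2)(96485)) = +2.270 V.
Since Cl₂/Cl⁻ is the cathode and Cr²⁺/Cr the anode, E°cell = E°(Cl₂/Cl⁻) − E°(Cr²⁺/Cr).
So E°(Cl₂/Cl⁻) = E°cell + E°(Cr²⁺/Cr) = +2.270 + (-0.91) = +1.36 V.

+1.36 V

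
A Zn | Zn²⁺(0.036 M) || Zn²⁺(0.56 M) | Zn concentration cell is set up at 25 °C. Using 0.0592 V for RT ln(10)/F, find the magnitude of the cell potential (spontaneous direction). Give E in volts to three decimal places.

For a concentration cell E°cell = 0. The 0.56 M side is the cathode (reduction is favoured where [Zn²⁺] is higher).
With n = 2, E = −(0.0592/2) log([Zn²⁺]ₐₙ/[Zn²⁺]꜀ₐₜ) = −(0.0592/2) log(0.036/0.56) = −(0.0592/2)(-1.192) = +0.035 V.

+0.035 V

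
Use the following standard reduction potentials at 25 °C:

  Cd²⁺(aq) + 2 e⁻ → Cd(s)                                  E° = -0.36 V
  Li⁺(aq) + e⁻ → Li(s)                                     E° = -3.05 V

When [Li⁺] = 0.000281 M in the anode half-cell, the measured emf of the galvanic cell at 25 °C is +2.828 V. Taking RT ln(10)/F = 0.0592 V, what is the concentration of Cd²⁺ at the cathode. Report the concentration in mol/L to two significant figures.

Cd²⁺/Cd is the cathode, Li⁺/Li the anode: E°cell = +2.69 V, n = 2.
Overall reaction: Cd²⁺(aq) + 2 Li(s) → Cd(s) + 2 Li⁺(aq); Q = [Li⁺]^2/[Cd²⁺]^1.
From E = E° − (0.0592/n) log Q: log Q = (E° − E)·n/0.0592 = (+2.69 − (+2.828))·2/0.0592 = -4.6622.
So 1·log[Cd²⁺] = 2·log(0.000281) − log Q = -7.1026 − (-4.6622) = -2.4404; [Cd²⁺] = 10^(-2.4404) ≈ 0.0036 M.

0.0036 M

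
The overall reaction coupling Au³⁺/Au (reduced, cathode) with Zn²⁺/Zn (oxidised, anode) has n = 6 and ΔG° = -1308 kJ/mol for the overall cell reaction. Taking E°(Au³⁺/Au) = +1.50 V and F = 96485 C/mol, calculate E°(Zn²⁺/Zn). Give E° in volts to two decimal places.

-0.76 V

E°cell = −ΔG°/(nF) = −(-1308×10³)/((6)(96485)) = +2.259 V.
Since Au³⁺/Au is the cathode and Zn²⁺/Zn the anode, E°cell = E°(Au³⁺/Au) − E°(Zn²⁺/Zn).
So E°(Zn²⁺/Zn) = E°(Au³⁺/Au) − E°cell = (+1.50) − (+2.259) = -0.76 V.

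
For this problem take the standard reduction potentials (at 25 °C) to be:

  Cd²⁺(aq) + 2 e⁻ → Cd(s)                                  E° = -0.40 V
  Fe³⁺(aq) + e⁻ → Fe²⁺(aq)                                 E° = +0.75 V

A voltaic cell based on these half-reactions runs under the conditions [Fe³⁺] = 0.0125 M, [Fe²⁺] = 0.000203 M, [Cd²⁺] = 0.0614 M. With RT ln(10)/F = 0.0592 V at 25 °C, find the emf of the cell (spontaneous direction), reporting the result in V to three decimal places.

Fe³⁺/Fe²⁺ is the cathode (higher E°), Cd²⁺/Cd the anode: E°cell = +0.75 − (-0.40) = +1.15 V, n = 2.
Overall: 2 Fe³⁺(aq) + Cd(s) → 2 Fe²⁺(aq) + Cd²⁺(aq)
Q = [Fe²⁺]^2·[Cd²⁺] / ([Fe³⁺]^2); log Q = -4.791.
E = E° − (0.0592/n) log Q = +1.15 − (0.0592/2)(-4.791) = +1.292 V.

+1.292 V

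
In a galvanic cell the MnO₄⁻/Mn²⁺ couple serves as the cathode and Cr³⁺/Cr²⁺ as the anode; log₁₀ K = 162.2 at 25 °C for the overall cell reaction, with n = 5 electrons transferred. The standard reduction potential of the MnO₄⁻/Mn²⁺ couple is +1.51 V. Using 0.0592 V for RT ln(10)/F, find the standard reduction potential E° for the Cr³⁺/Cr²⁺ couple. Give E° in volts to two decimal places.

-0.41 V

E°cell = (0.0592/n)·log K = (0.0592/5)(162.2) = +1.920 V.
Since MnO₄⁻/Mn²⁺ is the cathode and Cr³⁺/Cr²⁺ the anode, E°cell = E°(MnO₄⁻/Mn²⁺) − E°(Cr³⁺/Cr²⁺).
So E°(Cr³⁺/Cr²⁺) = E°(MnO₄⁻/Mn²⁺) − E°cell = (+1.51) − (+1.920) = -0.41 V.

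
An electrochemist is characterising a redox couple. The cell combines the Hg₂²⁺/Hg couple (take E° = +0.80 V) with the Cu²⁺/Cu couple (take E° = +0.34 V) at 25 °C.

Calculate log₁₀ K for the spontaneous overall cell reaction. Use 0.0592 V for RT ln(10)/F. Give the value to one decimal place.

Cathode: Hg₂²⁺/Hg; anode: Cu²⁺/Cu. E°cell = +0.46 V, n = 2.
log K = nE°cell / 0.0592 = (2)(+0.46) / 0.0592 = 15.5.

15.5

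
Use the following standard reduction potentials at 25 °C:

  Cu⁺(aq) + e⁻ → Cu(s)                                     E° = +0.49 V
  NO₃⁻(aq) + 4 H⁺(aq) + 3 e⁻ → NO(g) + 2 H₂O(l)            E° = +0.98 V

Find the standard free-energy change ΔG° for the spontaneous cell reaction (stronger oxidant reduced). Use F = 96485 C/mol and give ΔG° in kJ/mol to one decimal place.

NO₃⁻/NO (E° = +0.98 V) is the cathode; Cu⁺/Cu (E° = +0.49 V) is the anode, so E°cell = +0.49 V.
Balancing electrons gives n = 3 (lcm of 3 and 1).
ΔG° = −nFE° = −(3)(96485)(+0.49) = -141,833 J = -141.8 kJ/mol.

-141.8 kJ/mol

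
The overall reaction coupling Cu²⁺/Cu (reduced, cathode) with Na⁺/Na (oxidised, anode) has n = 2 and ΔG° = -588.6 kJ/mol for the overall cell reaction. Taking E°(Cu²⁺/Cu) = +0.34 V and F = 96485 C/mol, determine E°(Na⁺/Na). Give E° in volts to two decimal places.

-2.71 V

E°cell = −ΔG°/(nF) = −(-588.6×10³)/((2)(96485)) = +3.050 V.
Since Cu²⁺/Cu is the cathode and Na⁺/Na the anode, E°cell = E°(Cu²⁺/Cu) − E°(Na⁺/Na).
So E°(Na⁺/Na) = E°(Cu²⁺/Cu) − E°cell = (+0.34) − (+3.050) = -2.71 V.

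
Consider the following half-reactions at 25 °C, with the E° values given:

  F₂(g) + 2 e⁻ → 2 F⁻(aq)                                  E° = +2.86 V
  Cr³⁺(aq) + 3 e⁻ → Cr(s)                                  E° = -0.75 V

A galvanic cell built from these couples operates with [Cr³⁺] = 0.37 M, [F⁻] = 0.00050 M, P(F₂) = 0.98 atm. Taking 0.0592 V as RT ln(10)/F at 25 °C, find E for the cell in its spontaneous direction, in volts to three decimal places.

F₂/F⁻ is the cathode (higher E°), Cr³⁺/Cr the anode: E°cell = +2.86 − (-0.75) = +3.61 V, n = 6.
Overall: 3 F₂(g) + 2 Cr(s) → 6 F⁻(aq) + 2 Cr³⁺(aq)
Q = [F⁻]^6·[Cr³⁺]^2 / (P(F₂)^3); log Q = -20.643.
E = E° − (0.0592/n) log Q = +3.61 − (0.0592/6)(-20.643) = +3.814 V.

+3.814 V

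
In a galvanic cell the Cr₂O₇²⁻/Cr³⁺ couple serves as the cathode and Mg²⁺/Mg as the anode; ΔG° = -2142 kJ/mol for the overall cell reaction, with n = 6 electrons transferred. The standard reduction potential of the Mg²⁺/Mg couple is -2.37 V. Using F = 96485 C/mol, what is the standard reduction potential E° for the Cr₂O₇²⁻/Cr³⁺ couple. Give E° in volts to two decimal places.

E°cell = −ΔG°/(nF) = −(-2142×10³)/((6)(96485)) = +3.700 V.
Since Cr₂O₇²⁻/Cr³⁺ is the cathode and Mg²⁺/Mg the anode, E°cell = E°(Cr₂O₇²⁻/Cr³⁺) − E°(Mg²⁺/Mg).
So E°(Cr₂O₇²⁻/Cr³⁺) = E°cell + E°(Mg²⁺/Mg) = +3.700 + (-2.37) = +1.33 V.

+1.33 V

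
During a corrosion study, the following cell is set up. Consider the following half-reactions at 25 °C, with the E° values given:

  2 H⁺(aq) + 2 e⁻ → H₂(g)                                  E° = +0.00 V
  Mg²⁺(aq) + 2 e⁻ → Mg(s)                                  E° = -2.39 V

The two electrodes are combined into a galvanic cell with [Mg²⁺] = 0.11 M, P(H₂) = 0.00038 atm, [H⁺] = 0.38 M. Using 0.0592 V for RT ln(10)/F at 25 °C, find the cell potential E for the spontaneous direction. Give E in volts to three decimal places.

H⁺/H₂ is the cathode (higher E°), Mg²⁺/Mg the anode: E°cell = +0.00 − (-2.39) = +2.39 V, n = 2.
Overall: 2 H⁺(aq) + Mg(s) → H₂(g) + Mg²⁺(aq)
Q = P(H₂)·[Mg²⁺] / ([H⁺]^2); log Q = -3.538.
E = E° − (0.0592/n) log Q = +2.39 − (0.0592/2)(-3.538) = +2.495 V.

+2.495 V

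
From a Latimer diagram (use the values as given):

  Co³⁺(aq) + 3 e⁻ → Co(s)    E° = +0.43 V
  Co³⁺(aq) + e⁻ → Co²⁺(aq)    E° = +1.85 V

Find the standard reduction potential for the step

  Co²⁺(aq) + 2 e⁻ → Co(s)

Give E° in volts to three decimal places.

-0.280 V

Sequential free energies add, so n₃E°₃ = n₁E°₁ + n₂E°₂.
With n₃ = 3, and the known step contributing 1×(+1.85) V, the unknown satisfies 2·E° = 3×(+0.43) − 1×(+1.85) = -0.560.
E° = -0.560 / 2 = -0.280 V.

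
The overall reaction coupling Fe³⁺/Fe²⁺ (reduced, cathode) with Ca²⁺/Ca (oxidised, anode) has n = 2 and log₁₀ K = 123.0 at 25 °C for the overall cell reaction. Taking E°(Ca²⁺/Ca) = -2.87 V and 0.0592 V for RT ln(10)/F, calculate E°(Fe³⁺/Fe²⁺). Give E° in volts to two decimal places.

E°cell = (0.0592/n)·log K = (0.0592/2)(123.0) = +3.641 V.
Since Fe³⁺/Fe²⁺ is the cathode and Ca²⁺/Ca the anode, E°cell = E°(Fe³⁺/Fe²⁺) − E°(Ca²⁺/Ca).
So E°(Fe³⁺/Fe²⁺) = E°cell + E°(Ca²⁺/Ca) = +3.641 + (-2.87) = +0.77 V.

+0.77 V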